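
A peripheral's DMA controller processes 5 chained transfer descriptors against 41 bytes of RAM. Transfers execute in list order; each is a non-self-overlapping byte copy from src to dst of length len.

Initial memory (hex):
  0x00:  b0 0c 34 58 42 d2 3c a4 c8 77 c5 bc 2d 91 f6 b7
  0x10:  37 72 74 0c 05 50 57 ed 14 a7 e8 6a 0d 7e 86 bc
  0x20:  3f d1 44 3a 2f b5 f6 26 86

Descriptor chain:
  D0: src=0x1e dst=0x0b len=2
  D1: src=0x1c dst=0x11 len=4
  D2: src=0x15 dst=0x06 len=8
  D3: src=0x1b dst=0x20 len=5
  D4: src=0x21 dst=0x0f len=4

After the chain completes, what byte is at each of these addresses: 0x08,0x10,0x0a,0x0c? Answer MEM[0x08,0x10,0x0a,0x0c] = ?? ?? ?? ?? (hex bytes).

  after D0: wrote 2B at 0x0b = 86bc
  after D1: wrote 4B at 0x11 = 0d7e86bc
  after D2: wrote 8B at 0x06 = 5057ed14a7e86a0d
  after D3: wrote 5B at 0x20 = 6a0d7e86bc
  after D4: wrote 4B at 0x0f = 0d7e86bc
query mem[0x08]=0xed, mem[0x10]=0x7e, mem[0x0a]=0xa7, mem[0x0c]=0x6a

MEM[0x08,0x10,0x0a,0x0c] = ed 7e a7 6a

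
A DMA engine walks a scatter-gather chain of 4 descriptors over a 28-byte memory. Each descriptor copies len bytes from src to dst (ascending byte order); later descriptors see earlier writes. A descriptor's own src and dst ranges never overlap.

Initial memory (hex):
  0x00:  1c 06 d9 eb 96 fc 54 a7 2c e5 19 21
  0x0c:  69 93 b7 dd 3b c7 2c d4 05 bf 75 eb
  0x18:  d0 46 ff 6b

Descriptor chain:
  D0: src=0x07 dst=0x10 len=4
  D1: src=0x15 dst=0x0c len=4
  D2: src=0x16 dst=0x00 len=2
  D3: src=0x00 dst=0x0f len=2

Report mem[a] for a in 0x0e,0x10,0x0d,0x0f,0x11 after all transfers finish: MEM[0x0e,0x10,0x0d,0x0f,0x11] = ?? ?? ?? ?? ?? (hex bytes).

MEM[0x0e,0x10,0x0d,0x0f,0x11] = eb eb 75 75 2c

  after D0: wrote 4B at 0x10 = a72ce519
  after D1: wrote 4B at 0x0c = bf75ebd0
  after D2: wrote 2B at 0x00 = 75eb
  after D3: wrote 2B at 0x0f = 75eb
query mem[0x0e]=0xeb, mem[0x10]=0xeb, mem[0x0d]=0x75, mem[0x0f]=0x75, mem[0x11]=0x2c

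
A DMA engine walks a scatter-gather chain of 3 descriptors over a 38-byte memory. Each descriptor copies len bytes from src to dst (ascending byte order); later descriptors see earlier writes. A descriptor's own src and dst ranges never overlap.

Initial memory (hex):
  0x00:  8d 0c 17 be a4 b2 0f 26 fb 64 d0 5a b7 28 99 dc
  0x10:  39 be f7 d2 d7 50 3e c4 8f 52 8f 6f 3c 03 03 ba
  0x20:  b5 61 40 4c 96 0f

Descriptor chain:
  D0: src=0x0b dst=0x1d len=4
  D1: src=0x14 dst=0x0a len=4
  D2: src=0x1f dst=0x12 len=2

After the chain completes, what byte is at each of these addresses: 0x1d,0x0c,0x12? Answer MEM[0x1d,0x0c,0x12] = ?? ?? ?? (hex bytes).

D0: mem[0x1d..0x20] <- [5a b7 28 99]
D1: mem[0x0a..0x0d] <- [d7 50 3e c4]
D2: mem[0x12..0x13] <- [28 99]
query mem[0x1d]=0x5a, mem[0x0c]=0x3e, mem[0x12]=0x28

MEM[0x1d,0x0c,0x12] = 5a 3e 28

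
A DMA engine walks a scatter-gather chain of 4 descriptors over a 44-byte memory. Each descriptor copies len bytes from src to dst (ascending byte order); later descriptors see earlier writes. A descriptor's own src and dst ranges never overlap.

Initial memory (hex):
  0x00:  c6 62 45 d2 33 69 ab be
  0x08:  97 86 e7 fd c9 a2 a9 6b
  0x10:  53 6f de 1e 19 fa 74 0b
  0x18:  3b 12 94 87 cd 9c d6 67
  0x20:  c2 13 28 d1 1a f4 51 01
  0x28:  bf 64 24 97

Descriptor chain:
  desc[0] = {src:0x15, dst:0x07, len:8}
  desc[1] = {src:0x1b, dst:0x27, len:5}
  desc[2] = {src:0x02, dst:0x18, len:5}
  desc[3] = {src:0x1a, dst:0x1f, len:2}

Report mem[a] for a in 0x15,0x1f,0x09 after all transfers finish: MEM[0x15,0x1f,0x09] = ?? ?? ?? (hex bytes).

MEM[0x15,0x1f,0x09] = fa 33 0b

  after D0: wrote 8B at 0x07 = fa740b3b129487cd
  after D1: wrote 5B at 0x27 = 87cd9cd667
  after D2: wrote 5B at 0x18 = 45d23369ab
  after D3: wrote 2B at 0x1f = 3369
query mem[0x15]=0xfa, mem[0x1f]=0x33, mem[0x09]=0x0b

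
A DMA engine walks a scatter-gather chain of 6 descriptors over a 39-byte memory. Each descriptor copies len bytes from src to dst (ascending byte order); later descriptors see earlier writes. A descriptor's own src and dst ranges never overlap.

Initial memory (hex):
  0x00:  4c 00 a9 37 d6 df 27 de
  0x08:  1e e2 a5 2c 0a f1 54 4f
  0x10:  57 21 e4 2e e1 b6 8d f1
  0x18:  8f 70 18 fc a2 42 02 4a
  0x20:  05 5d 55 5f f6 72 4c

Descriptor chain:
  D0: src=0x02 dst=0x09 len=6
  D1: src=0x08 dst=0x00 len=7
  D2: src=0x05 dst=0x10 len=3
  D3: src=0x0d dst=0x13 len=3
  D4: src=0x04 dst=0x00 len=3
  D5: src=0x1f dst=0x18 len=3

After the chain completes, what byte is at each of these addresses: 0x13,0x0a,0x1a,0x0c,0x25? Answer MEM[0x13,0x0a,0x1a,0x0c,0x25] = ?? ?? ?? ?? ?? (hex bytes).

  after D0: wrote 6B at 0x09 = a937d6df27de
  after D1: wrote 7B at 0x00 = 1ea937d6df27de
  after D2: wrote 3B at 0x10 = 27dede
  after D3: wrote 3B at 0x13 = 27de4f
  after D4: wrote 3B at 0x00 = df27de
  after D5: wrote 3B at 0x18 = 4a055d
query mem[0x13]=0x27, mem[0x0a]=0x37, mem[0x1a]=0x5d, mem[0x0c]=0xdf, mem[0x25]=0x72

MEM[0x13,0x0a,0x1a,0x0c,0x25] = 27 37 5d df 72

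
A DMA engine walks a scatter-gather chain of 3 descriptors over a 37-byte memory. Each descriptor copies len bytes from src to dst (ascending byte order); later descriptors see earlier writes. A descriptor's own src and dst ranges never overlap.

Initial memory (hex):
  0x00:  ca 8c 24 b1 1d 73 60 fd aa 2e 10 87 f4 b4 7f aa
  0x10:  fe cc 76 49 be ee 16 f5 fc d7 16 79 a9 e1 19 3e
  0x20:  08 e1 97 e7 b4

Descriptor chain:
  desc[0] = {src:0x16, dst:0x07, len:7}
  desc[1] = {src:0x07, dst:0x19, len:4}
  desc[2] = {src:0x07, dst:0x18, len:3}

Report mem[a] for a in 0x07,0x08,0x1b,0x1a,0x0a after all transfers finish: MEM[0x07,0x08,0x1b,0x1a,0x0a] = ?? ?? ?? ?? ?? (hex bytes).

D0: mem[0x07..0x0d] <- [16 f5 fc d7 16 79 a9]
D1: mem[0x19..0x1c] <- [16 f5 fc d7]
D2: mem[0x18..0x1a] <- [16 f5 fc]
query mem[0x07]=0x16, mem[0x08]=0xf5, mem[0x1b]=0xfc, mem[0x1a]=0xfc, mem[0x0a]=0xd7

MEM[0x07,0x08,0x1b,0x1a,0x0a] = 16 f5 fc fc d7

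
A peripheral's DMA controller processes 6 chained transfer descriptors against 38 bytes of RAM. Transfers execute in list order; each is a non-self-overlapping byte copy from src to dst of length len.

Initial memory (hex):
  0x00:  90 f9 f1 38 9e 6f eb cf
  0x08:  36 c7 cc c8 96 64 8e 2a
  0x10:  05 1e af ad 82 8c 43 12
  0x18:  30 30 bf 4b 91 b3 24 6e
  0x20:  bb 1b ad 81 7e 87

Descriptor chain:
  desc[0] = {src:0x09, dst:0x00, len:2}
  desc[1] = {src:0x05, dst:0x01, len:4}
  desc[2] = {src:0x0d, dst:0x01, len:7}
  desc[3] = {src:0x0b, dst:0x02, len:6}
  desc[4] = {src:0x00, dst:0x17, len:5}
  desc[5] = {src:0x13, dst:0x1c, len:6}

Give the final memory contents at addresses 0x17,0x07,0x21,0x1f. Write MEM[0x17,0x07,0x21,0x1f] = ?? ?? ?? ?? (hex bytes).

MEM[0x17,0x07,0x21,0x1f] = c7 05 64 43

[0] 0x09->0x00 len=2 : c7 cc
[1] 0x05->0x01 len=4 : 6f eb cf 36
[2] 0x0d->0x01 len=7 : 64 8e 2a 05 1e af ad
[3] 0x0b->0x02 len=6 : c8 96 64 8e 2a 05
[4] 0x00->0x17 len=5 : c7 64 c8 96 64
[5] 0x13->0x1c len=6 : ad 82 8c 43 c7 64
query mem[0x17]=0xc7, mem[0x07]=0x05, mem[0x21]=0x64, mem[0x1f]=0x43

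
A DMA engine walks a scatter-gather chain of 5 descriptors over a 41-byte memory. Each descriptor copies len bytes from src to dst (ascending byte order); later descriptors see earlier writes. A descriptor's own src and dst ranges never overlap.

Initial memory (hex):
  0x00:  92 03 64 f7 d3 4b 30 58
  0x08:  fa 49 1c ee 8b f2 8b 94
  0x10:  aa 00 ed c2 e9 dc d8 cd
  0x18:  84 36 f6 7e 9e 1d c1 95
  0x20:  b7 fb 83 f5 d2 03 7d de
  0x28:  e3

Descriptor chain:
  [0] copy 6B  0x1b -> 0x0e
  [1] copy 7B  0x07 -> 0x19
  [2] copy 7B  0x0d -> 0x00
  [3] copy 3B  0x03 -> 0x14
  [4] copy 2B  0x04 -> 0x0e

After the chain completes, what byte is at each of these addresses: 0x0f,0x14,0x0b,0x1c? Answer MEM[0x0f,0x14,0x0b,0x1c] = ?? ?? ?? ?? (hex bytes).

[0] 0x1b->0x0e len=6 : 7e 9e 1d c1 95 b7
[1] 0x07->0x19 len=7 : 58 fa 49 1c ee 8b f2
[2] 0x0d->0x00 len=7 : f2 7e 9e 1d c1 95 b7
[3] 0x03->0x14 len=3 : 1d c1 95
[4] 0x04->0x0e len=2 : c1 95
query mem[0x0f]=0x95, mem[0x14]=0x1d, mem[0x0b]=0xee, mem[0x1c]=0x1c

MEM[0x0f,0x14,0x0b,0x1c] = 95 1d ee 1c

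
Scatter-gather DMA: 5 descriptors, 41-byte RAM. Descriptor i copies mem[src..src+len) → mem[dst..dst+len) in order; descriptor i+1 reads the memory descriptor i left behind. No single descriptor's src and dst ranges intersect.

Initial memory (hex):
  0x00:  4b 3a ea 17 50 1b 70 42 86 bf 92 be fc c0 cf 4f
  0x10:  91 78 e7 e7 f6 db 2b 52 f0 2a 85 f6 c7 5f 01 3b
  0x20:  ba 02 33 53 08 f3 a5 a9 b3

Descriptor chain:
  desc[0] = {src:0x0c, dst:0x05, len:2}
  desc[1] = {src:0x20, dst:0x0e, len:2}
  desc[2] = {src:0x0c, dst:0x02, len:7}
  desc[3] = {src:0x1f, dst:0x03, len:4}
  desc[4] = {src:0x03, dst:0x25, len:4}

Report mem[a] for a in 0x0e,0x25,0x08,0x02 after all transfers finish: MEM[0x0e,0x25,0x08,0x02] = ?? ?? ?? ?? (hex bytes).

MEM[0x0e,0x25,0x08,0x02] = ba 3b e7 fc

  after D0: wrote 2B at 0x05 = fcc0
  after D1: wrote 2B at 0x0e = ba02
  after D2: wrote 7B at 0x02 = fcc0ba029178e7
  after D3: wrote 4B at 0x03 = 3bba0233
  after D4: wrote 4B at 0x25 = 3bba0233
query mem[0x0e]=0xba, mem[0x25]=0x3b, mem[0x08]=0xe7, mem[0x02]=0xfc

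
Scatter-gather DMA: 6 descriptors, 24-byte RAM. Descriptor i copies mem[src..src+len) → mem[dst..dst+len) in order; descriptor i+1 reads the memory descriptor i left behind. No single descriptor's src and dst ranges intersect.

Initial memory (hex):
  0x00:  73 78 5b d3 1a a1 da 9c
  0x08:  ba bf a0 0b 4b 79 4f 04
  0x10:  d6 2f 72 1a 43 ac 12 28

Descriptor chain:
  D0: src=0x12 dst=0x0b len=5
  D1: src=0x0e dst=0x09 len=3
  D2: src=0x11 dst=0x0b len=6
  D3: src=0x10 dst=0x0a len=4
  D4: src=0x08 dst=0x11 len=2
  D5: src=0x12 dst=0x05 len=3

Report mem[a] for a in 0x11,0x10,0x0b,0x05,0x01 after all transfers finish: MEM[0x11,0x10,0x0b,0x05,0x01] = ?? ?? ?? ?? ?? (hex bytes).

MEM[0x11,0x10,0x0b,0x05,0x01] = ba 12 2f ac 78

#0 dst[0x0b+5] := {0x72,0x1a,0x43,0xac,0x12}
#1 dst[0x09+3] := {0xac,0x12,0xd6}
#2 dst[0x0b+6] := {0x2f,0x72,0x1a,0x43,0xac,0x12}
#3 dst[0x0a+4] := {0x12,0x2f,0x72,0x1a}
#4 dst[0x11+2] := {0xba,0xac}
#5 dst[0x05+3] := {0xac,0x1a,0x43}
query mem[0x11]=0xba, mem[0x10]=0x12, mem[0x0b]=0x2f, mem[0x05]=0xac, mem[0x01]=0x78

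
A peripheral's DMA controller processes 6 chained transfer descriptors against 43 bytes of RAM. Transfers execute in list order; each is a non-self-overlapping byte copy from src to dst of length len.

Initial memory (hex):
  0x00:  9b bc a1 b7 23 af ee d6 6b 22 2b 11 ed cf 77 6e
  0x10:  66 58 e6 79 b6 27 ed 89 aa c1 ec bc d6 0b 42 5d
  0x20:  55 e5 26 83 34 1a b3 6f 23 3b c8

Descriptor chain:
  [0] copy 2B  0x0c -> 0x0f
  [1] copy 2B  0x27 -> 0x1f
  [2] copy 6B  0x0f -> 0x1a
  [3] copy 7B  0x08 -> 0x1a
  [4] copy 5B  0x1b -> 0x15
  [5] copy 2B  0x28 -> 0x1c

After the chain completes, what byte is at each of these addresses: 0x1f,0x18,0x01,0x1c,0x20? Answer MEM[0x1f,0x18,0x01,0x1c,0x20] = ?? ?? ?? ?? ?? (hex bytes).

MEM[0x1f,0x18,0x01,0x1c,0x20] = cf ed bc 23 77

  after D0: wrote 2B at 0x0f = edcf
  after D1: wrote 2B at 0x1f = 6f23
  after D2: wrote 6B at 0x1a = edcf58e679b6
  after D3: wrote 7B at 0x1a = 6b222b11edcf77
  after D4: wrote 5B at 0x15 = 222b11edcf
  after D5: wrote 2B at 0x1c = 233b
query mem[0x1f]=0xcf, mem[0x18]=0xed, mem[0x01]=0xbc, mem[0x1c]=0x23, mem[0x20]=0x77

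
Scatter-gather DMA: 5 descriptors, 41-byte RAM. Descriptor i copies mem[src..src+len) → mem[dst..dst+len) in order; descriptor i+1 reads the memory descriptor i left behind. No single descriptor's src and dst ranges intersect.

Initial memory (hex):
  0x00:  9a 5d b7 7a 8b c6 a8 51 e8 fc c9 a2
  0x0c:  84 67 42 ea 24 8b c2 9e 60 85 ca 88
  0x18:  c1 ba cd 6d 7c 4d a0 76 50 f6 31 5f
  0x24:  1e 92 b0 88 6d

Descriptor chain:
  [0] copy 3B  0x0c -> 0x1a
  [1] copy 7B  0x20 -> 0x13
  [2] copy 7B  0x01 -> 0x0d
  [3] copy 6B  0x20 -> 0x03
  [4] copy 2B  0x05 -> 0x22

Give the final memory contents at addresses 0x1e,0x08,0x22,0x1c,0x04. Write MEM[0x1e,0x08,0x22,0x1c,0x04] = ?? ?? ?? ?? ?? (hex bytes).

MEM[0x1e,0x08,0x22,0x1c,0x04] = a0 92 31 42 f6

  after D0: wrote 3B at 0x1a = 846742
  after D1: wrote 7B at 0x13 = 50f6315f1e92b0
  after D2: wrote 7B at 0x0d = 5db77a8bc6a851
  after D3: wrote 6B at 0x03 = 50f6315f1e92
  after D4: wrote 2B at 0x22 = 315f
query mem[0x1e]=0xa0, mem[0x08]=0x92, mem[0x22]=0x31, mem[0x1c]=0x42, mem[0x04]=0xf6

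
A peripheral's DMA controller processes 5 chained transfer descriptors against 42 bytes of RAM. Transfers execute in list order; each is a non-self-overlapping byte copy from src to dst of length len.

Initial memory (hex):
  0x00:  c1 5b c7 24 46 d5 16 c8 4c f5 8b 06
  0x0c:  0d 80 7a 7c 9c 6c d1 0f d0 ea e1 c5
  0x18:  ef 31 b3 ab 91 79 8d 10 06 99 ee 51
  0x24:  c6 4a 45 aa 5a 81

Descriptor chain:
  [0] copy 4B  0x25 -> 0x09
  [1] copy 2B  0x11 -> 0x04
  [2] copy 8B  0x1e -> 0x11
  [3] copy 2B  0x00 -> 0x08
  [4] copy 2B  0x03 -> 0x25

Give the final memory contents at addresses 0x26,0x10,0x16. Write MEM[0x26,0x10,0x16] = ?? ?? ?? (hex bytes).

MEM[0x26,0x10,0x16] = 6c 9c 51

  after D0: wrote 4B at 0x09 = 4a45aa5a
  after D1: wrote 2B at 0x04 = 6cd1
  after D2: wrote 8B at 0x11 = 8d100699ee51c64a
  after D3: wrote 2B at 0x08 = c15b
  after D4: wrote 2B at 0x25 = 246c
query mem[0x26]=0x6c, mem[0x10]=0x9c, mem[0x16]=0x51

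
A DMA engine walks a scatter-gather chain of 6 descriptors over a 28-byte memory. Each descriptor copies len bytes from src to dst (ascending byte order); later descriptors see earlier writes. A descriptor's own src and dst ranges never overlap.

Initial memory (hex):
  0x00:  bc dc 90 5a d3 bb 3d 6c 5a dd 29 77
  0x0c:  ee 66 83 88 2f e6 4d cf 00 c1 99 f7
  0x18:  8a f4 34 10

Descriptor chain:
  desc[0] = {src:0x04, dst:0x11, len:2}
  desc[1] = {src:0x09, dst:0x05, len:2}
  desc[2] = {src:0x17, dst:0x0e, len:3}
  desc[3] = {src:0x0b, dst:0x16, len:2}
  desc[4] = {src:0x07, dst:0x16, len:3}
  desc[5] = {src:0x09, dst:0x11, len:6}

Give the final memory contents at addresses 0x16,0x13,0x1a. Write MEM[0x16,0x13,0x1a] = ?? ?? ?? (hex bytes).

#0 dst[0x11+2] := {0xd3,0xbb}
#1 dst[0x05+2] := {0xdd,0x29}
#2 dst[0x0e+3] := {0xf7,0x8a,0xf4}
#3 dst[0x16+2] := {0x77,0xee}
#4 dst[0x16+3] := {0x6c,0x5a,0xdd}
#5 dst[0x11+6] := {0xdd,0x29,0x77,0xee,0x66,0xf7}
query mem[0x16]=0xf7, mem[0x13]=0x77, mem[0x1a]=0x34

MEM[0x16,0x13,0x1a] = f7 77 34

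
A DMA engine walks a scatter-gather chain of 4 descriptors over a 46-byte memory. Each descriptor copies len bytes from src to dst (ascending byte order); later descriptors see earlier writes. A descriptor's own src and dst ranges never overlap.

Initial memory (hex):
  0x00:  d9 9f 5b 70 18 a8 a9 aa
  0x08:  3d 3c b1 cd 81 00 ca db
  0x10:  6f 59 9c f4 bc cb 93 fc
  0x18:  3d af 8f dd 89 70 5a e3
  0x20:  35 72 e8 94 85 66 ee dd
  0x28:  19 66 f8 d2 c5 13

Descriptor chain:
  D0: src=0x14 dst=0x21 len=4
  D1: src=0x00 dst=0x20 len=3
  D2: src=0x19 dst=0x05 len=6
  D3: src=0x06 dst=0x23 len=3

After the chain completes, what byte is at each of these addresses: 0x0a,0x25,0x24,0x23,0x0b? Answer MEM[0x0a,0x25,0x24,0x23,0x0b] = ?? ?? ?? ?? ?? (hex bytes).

MEM[0x0a,0x25,0x24,0x23,0x0b] = 5a 89 dd 8f cd

D0: mem[0x21..0x24] <- [bc cb 93 fc]
D1: mem[0x20..0x22] <- [d9 9f 5b]
D2: mem[0x05..0x0a] <- [af 8f dd 89 70 5a]
D3: mem[0x23..0x25] <- [8f dd 89]
query mem[0x0a]=0x5a, mem[0x25]=0x89, mem[0x24]=0xdd, mem[0x23]=0x8f, mem[0x0b]=0xcd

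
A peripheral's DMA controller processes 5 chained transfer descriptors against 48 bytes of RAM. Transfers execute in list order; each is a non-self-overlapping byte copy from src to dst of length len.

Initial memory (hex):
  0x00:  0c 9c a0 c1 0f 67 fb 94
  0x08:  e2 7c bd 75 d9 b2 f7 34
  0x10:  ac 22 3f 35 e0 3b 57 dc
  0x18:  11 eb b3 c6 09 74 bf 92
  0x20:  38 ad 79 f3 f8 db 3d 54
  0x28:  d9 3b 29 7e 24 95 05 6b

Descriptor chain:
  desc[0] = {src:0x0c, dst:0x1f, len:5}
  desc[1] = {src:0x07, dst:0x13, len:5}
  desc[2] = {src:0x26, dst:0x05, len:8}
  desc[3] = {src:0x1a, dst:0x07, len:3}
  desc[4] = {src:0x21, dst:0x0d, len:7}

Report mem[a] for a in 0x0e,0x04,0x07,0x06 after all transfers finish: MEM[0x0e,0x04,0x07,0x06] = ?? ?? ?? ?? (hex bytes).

MEM[0x0e,0x04,0x07,0x06] = 34 0f b3 54

#0 dst[0x1f+5] := {0xd9,0xb2,0xf7,0x34,0xac}
#1 dst[0x13+5] := {0x94,0xe2,0x7c,0xbd,0x75}
#2 dst[0x05+8] := {0x3d,0x54,0xd9,0x3b,0x29,0x7e,0x24,0x95}
#3 dst[0x07+3] := {0xb3,0xc6,0x09}
#4 dst[0x0d+7] := {0xf7,0x34,0xac,0xf8,0xdb,0x3d,0x54}
query mem[0x0e]=0x34, mem[0x04]=0x0f, mem[0x07]=0xb3, mem[0x06]=0x54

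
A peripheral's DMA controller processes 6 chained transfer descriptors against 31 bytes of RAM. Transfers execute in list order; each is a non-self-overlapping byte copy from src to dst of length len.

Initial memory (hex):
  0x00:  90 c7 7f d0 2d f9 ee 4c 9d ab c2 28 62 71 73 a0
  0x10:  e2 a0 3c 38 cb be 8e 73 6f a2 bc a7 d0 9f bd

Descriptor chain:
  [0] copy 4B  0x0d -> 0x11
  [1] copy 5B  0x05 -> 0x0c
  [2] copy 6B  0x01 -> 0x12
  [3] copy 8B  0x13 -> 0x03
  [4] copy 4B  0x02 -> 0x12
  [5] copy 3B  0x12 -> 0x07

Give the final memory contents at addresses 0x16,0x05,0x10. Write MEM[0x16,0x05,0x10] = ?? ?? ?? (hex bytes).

  after D0: wrote 4B at 0x11 = 7173a0e2
  after D1: wrote 5B at 0x0c = f9ee4c9dab
  after D2: wrote 6B at 0x12 = c77fd02df9ee
  after D3: wrote 8B at 0x03 = 7fd02df9ee6fa2bc
  after D4: wrote 4B at 0x12 = 7f7fd02d
  after D5: wrote 3B at 0x07 = 7f7fd0
query mem[0x16]=0xf9, mem[0x05]=0x2d, mem[0x10]=0xab

MEM[0x16,0x05,0x10] = f9 2d ab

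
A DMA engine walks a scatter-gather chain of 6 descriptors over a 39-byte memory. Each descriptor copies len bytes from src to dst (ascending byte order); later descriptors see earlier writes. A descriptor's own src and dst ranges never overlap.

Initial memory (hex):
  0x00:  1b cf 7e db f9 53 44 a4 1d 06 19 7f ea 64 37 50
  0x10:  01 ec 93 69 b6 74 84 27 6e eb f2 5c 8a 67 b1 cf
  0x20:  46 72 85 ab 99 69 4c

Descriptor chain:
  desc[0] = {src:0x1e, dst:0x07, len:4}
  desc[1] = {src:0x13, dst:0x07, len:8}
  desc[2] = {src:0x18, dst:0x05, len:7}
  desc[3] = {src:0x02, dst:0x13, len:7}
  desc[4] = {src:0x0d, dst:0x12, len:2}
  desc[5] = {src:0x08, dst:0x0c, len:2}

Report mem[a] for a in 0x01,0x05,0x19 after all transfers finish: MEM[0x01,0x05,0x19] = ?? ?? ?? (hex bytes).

MEM[0x01,0x05,0x19] = cf 6e 5c

#0 dst[0x07+4] := {0xb1,0xcf,0x46,0x72}
#1 dst[0x07+8] := {0x69,0xb6,0x74,0x84,0x27,0x6e,0xeb,0xf2}
#2 dst[0x05+7] := {0x6e,0xeb,0xf2,0x5c,0x8a,0x67,0xb1}
#3 dst[0x13+7] := {0x7e,0xdb,0xf9,0x6e,0xeb,0xf2,0x5c}
#4 dst[0x12+2] := {0xeb,0xf2}
#5 dst[0x0c+2] := {0x5c,0x8a}
query mem[0x01]=0xcf, mem[0x05]=0x6e, mem[0x19]=0x5c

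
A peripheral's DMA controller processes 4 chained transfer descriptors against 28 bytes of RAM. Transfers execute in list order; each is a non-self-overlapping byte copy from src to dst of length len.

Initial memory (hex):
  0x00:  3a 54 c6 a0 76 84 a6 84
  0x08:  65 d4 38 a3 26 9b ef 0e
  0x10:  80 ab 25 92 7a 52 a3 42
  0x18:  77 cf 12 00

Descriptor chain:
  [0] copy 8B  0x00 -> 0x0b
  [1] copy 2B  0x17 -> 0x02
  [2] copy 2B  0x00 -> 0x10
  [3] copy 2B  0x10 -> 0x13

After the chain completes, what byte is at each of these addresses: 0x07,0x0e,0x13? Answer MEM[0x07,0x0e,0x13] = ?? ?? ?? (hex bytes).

MEM[0x07,0x0e,0x13] = 84 a0 3a

D0: mem[0x0b..0x12] <- [3a 54 c6 a0 76 84 a6 84]
D1: mem[0x02..0x03] <- [42 77]
D2: mem[0x10..0x11] <- [3a 54]
D3: mem[0x13..0x14] <- [3a 54]
query mem[0x07]=0x84, mem[0x0e]=0xa0, mem[0x13]=0x3a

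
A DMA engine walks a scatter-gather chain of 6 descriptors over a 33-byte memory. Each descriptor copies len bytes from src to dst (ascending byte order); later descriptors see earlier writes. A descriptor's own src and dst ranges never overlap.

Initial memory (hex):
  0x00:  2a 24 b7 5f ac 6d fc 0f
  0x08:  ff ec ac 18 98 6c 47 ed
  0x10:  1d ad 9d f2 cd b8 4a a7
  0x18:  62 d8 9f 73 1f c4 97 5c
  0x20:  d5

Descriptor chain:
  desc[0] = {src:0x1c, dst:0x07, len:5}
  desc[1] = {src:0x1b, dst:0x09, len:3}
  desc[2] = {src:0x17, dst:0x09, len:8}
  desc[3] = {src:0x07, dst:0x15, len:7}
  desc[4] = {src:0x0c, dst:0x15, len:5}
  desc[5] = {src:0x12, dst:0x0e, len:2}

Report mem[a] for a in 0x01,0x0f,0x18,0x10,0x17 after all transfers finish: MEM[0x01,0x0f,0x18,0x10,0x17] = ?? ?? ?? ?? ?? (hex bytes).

MEM[0x01,0x0f,0x18,0x10,0x17] = 24 f2 c4 97 1f

  after D0: wrote 5B at 0x07 = 1fc4975cd5
  after D1: wrote 3B at 0x09 = 731fc4
  after D2: wrote 8B at 0x09 = a762d89f731fc497
  after D3: wrote 7B at 0x15 = 1fc4a762d89f73
  after D4: wrote 5B at 0x15 = 9f731fc497
  after D5: wrote 2B at 0x0e = 9df2
query mem[0x01]=0x24, mem[0x0f]=0xf2, mem[0x18]=0xc4, mem[0x10]=0x97, mem[0x17]=0x1f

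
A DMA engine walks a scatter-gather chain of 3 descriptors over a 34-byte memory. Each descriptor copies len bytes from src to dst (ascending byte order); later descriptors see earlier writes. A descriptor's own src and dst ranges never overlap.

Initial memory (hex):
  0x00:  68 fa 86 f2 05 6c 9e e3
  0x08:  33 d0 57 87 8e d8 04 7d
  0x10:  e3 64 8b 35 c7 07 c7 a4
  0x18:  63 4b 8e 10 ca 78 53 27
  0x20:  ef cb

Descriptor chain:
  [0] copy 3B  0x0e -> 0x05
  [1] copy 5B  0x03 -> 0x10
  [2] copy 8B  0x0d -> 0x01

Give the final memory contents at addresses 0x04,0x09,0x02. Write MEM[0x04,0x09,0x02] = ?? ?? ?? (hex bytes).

  after D0: wrote 3B at 0x05 = 047de3
  after D1: wrote 5B at 0x10 = f205047de3
  after D2: wrote 8B at 0x01 = d8047df205047de3
query mem[0x04]=0xf2, mem[0x09]=0xd0, mem[0x02]=0x04

MEM[0x04,0x09,0x02] = f2 d0 04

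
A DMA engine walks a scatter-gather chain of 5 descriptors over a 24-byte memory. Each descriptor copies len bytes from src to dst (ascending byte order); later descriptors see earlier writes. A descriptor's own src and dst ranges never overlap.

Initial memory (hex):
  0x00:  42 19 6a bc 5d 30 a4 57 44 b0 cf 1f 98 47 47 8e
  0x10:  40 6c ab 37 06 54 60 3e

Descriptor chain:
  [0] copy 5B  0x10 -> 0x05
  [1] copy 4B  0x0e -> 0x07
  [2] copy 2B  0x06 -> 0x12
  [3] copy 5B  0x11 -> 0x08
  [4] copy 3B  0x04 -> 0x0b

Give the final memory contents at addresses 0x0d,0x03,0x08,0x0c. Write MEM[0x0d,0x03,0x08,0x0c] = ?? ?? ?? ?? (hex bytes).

MEM[0x0d,0x03,0x08,0x0c] = 6c bc 6c 40

  after D0: wrote 5B at 0x05 = 406cab3706
  after D1: wrote 4B at 0x07 = 478e406c
  after D2: wrote 2B at 0x12 = 6c47
  after D3: wrote 5B at 0x08 = 6c6c470654
  after D4: wrote 3B at 0x0b = 5d406c
query mem[0x0d]=0x6c, mem[0x03]=0xbc, mem[0x08]=0x6c, mem[0x0c]=0x40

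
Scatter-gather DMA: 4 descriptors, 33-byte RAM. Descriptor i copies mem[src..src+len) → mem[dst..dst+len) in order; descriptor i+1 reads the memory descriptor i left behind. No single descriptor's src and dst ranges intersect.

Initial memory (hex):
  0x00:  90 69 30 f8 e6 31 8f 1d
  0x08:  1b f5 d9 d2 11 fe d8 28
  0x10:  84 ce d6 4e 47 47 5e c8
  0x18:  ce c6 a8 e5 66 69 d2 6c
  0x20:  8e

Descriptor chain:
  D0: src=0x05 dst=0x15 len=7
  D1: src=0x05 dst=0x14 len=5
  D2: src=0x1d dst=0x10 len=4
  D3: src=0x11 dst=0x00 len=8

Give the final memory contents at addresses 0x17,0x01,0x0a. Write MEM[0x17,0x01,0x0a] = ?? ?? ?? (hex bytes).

[0] 0x05->0x15 len=7 : 31 8f 1d 1b f5 d9 d2
[1] 0x05->0x14 len=5 : 31 8f 1d 1b f5
[2] 0x1d->0x10 len=4 : 69 d2 6c 8e
[3] 0x11->0x00 len=8 : d2 6c 8e 31 8f 1d 1b f5
query mem[0x17]=0x1b, mem[0x01]=0x6c, mem[0x0a]=0xd9

MEM[0x17,0x01,0x0a] = 1b 6c d9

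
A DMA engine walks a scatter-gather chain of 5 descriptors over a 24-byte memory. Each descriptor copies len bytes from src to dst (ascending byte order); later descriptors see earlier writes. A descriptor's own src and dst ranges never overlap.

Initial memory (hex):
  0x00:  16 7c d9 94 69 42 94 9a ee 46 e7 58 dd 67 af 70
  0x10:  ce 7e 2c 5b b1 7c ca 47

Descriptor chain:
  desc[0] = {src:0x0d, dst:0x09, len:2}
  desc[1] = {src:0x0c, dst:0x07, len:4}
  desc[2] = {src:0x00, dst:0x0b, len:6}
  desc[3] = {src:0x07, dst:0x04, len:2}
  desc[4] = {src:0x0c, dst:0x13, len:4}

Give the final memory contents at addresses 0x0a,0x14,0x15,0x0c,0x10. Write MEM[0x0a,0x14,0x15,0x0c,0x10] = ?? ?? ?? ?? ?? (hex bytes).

[0] 0x0d->0x09 len=2 : 67 af
[1] 0x0c->0x07 len=4 : dd 67 af 70
[2] 0x00->0x0b len=6 : 16 7c d9 94 69 42
[3] 0x07->0x04 len=2 : dd 67
[4] 0x0c->0x13 len=4 : 7c d9 94 69
query mem[0x0a]=0x70, mem[0x14]=0xd9, mem[0x15]=0x94, mem[0x0c]=0x7c, mem[0x10]=0x42

MEM[0x0a,0x14,0x15,0x0c,0x10] = 70 d9 94 7c 42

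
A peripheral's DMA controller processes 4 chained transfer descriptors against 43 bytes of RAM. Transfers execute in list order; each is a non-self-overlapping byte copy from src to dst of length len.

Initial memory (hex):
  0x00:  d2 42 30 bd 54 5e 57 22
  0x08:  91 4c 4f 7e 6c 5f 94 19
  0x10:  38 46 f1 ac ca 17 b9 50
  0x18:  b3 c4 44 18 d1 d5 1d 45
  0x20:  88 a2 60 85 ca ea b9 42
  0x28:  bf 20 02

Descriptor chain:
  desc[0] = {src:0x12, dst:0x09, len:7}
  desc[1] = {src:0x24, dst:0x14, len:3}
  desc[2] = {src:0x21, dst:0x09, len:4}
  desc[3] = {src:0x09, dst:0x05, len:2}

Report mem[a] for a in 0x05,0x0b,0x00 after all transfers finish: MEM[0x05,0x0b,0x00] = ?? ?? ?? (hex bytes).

MEM[0x05,0x0b,0x00] = a2 85 d2

  after D0: wrote 7B at 0x09 = f1acca17b950b3
  after D1: wrote 3B at 0x14 = caeab9
  after D2: wrote 4B at 0x09 = a26085ca
  after D3: wrote 2B at 0x05 = a260
query mem[0x05]=0xa2, mem[0x0b]=0x85, mem[0x00]=0xd2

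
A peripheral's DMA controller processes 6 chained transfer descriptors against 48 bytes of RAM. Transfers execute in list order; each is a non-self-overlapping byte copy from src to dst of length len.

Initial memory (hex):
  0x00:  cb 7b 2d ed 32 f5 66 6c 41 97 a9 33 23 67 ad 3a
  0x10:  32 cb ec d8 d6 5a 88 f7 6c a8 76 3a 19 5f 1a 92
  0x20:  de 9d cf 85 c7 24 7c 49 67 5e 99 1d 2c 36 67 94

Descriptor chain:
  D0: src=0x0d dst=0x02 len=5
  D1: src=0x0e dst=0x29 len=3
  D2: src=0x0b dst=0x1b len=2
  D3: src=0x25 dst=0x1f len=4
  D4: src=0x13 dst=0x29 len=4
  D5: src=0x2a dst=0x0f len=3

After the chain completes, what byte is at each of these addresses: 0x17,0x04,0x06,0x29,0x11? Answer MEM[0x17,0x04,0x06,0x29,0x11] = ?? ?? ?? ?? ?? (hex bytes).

MEM[0x17,0x04,0x06,0x29,0x11] = f7 3a cb d8 88

D0: mem[0x02..0x06] <- [67 ad 3a 32 cb]
D1: mem[0x29..0x2b] <- [ad 3a 32]
D2: mem[0x1b..0x1c] <- [33 23]
D3: mem[0x1f..0x22] <- [24 7c 49 67]
D4: mem[0x29..0x2c] <- [d8 d6 5a 88]
D5: mem[0x0f..0x11] <- [d6 5a 88]
query mem[0x17]=0xf7, mem[0x04]=0x3a, mem[0x06]=0xcb, mem[0x29]=0xd8, mem[0x11]=0x88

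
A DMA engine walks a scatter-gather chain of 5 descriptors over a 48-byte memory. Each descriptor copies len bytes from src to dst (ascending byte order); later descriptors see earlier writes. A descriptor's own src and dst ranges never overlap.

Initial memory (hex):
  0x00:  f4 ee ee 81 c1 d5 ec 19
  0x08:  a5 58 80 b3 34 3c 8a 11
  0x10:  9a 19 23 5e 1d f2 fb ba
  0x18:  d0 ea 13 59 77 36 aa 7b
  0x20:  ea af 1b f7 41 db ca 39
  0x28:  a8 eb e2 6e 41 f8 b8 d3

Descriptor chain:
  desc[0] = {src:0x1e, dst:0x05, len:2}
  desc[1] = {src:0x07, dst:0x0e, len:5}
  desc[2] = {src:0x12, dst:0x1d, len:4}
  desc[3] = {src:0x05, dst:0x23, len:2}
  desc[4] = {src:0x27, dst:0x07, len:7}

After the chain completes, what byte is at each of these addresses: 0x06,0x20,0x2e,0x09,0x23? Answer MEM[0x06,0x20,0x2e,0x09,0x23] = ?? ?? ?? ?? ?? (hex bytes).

  after D0: wrote 2B at 0x05 = aa7b
  after D1: wrote 5B at 0x0e = 19a55880b3
  after D2: wrote 4B at 0x1d = b35e1df2
  after D3: wrote 2B at 0x23 = aa7b
  after D4: wrote 7B at 0x07 = 39a8ebe26e41f8
query mem[0x06]=0x7b, mem[0x20]=0xf2, mem[0x2e]=0xb8, mem[0x09]=0xeb, mem[0x23]=0xaa

MEM[0x06,0x20,0x2e,0x09,0x23] = 7b f2 b8 eb aa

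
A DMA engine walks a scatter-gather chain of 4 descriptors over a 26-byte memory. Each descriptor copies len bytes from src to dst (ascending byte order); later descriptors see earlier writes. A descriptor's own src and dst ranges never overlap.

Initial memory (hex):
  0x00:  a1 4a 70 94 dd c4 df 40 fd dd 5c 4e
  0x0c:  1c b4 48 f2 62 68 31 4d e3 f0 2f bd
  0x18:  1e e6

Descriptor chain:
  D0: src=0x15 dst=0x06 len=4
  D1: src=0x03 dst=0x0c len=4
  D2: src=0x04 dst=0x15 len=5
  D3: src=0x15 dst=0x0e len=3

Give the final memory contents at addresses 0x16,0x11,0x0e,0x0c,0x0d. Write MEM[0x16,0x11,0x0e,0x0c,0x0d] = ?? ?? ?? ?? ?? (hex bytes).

MEM[0x16,0x11,0x0e,0x0c,0x0d] = c4 68 dd 94 dd

  after D0: wrote 4B at 0x06 = f02fbd1e
  after D1: wrote 4B at 0x0c = 94ddc4f0
  after D2: wrote 5B at 0x15 = ddc4f02fbd
  after D3: wrote 3B at 0x0e = ddc4f0
query mem[0x16]=0xc4, mem[0x11]=0x68, mem[0x0e]=0xdd, mem[0x0c]=0x94, mem[0x0d]=0xdd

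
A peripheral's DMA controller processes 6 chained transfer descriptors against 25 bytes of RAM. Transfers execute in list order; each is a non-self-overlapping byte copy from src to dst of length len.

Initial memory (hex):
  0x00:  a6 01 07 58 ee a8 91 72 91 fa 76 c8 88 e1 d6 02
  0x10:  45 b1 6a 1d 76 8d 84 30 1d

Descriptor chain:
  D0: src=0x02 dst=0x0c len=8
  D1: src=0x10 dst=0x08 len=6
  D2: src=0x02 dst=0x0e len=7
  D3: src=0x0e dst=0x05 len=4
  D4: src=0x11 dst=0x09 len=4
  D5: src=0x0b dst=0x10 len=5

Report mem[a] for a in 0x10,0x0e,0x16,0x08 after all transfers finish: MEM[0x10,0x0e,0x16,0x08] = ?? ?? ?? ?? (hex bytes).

D0: mem[0x0c..0x13] <- [07 58 ee a8 91 72 91 fa]
D1: mem[0x08..0x0d] <- [91 72 91 fa 76 8d]
D2: mem[0x0e..0x14] <- [07 58 ee a8 91 72 91]
D3: mem[0x05..0x08] <- [07 58 ee a8]
D4: mem[0x09..0x0c] <- [a8 91 72 91]
D5: mem[0x10..0x14] <- [72 91 8d 07 58]
query mem[0x10]=0x72, mem[0x0e]=0x07, mem[0x16]=0x84, mem[0x08]=0xa8

MEM[0x10,0x0e,0x16,0x08] = 72 07 84 a8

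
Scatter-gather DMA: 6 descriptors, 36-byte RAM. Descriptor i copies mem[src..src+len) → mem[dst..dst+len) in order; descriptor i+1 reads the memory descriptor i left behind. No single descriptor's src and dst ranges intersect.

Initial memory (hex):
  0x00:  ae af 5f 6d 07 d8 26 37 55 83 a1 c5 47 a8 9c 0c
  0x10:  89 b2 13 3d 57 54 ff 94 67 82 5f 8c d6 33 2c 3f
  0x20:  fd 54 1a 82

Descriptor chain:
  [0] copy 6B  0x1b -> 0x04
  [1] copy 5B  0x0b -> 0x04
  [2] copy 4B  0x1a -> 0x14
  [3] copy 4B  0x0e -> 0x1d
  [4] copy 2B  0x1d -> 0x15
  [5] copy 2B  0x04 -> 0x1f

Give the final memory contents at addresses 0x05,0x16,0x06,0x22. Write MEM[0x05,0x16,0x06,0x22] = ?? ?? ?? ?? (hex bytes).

MEM[0x05,0x16,0x06,0x22] = 47 0c a8 1a

[0] 0x1b->0x04 len=6 : 8c d6 33 2c 3f fd
[1] 0x0b->0x04 len=5 : c5 47 a8 9c 0c
[2] 0x1a->0x14 len=4 : 5f 8c d6 33
[3] 0x0e->0x1d len=4 : 9c 0c 89 b2
[4] 0x1d->0x15 len=2 : 9c 0c
[5] 0x04->0x1f len=2 : c5 47
query mem[0x05]=0x47, mem[0x16]=0x0c, mem[0x06]=0xa8, mem[0x22]=0x1a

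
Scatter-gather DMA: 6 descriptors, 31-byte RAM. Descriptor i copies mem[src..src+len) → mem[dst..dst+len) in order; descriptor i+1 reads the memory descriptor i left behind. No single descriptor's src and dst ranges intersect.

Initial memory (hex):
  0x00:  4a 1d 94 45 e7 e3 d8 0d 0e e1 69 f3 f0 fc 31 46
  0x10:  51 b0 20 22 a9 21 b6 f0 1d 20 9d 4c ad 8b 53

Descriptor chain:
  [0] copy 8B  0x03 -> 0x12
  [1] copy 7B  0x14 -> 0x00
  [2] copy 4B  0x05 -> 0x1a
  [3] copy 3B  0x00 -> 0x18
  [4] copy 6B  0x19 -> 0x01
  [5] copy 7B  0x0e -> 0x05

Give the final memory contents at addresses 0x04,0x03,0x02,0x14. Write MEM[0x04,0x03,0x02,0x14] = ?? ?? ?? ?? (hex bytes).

MEM[0x04,0x03,0x02,0x14] = 0d 9d 0d e3

#0 dst[0x12+8] := {0x45,0xe7,0xe3,0xd8,0x0d,0x0e,0xe1,0x69}
#1 dst[0x00+7] := {0xe3,0xd8,0x0d,0x0e,0xe1,0x69,0x9d}
#2 dst[0x1a+4] := {0x69,0x9d,0x0d,0x0e}
#3 dst[0x18+3] := {0xe3,0xd8,0x0d}
#4 dst[0x01+6] := {0xd8,0x0d,0x9d,0x0d,0x0e,0x53}
#5 dst[0x05+7] := {0x31,0x46,0x51,0xb0,0x45,0xe7,0xe3}
query mem[0x04]=0x0d, mem[0x03]=0x9d, mem[0x02]=0x0d, mem[0x14]=0xe3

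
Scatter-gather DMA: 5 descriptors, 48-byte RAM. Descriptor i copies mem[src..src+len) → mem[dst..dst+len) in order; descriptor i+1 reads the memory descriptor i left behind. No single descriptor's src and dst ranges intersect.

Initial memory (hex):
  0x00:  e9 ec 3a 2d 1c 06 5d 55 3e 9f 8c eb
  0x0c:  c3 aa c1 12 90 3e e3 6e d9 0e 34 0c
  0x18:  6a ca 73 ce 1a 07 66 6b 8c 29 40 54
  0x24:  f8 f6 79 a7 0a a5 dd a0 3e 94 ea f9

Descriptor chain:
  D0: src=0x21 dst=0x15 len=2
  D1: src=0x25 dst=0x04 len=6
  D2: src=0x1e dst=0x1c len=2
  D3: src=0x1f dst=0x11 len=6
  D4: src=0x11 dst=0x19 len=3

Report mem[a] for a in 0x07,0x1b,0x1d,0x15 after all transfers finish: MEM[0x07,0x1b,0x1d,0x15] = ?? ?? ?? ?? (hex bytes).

MEM[0x07,0x1b,0x1d,0x15] = 0a 29 6b 54

#0 dst[0x15+2] := {0x29,0x40}
#1 dst[0x04+6] := {0xf6,0x79,0xa7,0x0a,0xa5,0xdd}
#2 dst[0x1c+2] := {0x66,0x6b}
#3 dst[0x11+6] := {0x6b,0x8c,0x29,0x40,0x54,0xf8}
#4 dst[0x19+3] := {0x6b,0x8c,0x29}
query mem[0x07]=0x0a, mem[0x1b]=0x29, mem[0x1d]=0x6b, mem[0x15]=0x54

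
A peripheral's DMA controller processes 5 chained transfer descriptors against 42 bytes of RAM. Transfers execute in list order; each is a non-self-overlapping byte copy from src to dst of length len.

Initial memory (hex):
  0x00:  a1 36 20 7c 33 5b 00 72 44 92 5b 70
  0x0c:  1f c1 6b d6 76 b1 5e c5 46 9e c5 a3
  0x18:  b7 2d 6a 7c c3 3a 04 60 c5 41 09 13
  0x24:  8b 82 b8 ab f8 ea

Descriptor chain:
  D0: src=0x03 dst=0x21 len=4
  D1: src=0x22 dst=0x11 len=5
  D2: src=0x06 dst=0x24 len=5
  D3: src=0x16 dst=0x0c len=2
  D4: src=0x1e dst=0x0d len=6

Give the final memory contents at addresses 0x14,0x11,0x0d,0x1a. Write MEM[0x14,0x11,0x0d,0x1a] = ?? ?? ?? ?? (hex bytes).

MEM[0x14,0x11,0x0d,0x1a] = 82 33 04 6a

#0 dst[0x21+4] := {0x7c,0x33,0x5b,0x00}
#1 dst[0x11+5] := {0x33,0x5b,0x00,0x82,0xb8}
#2 dst[0x24+5] := {0x00,0x72,0x44,0x92,0x5b}
#3 dst[0x0c+2] := {0xc5,0xa3}
#4 dst[0x0d+6] := {0x04,0x60,0xc5,0x7c,0x33,0x5b}
query mem[0x14]=0x82, mem[0x11]=0x33, mem[0x0d]=0x04, mem[0x1a]=0x6a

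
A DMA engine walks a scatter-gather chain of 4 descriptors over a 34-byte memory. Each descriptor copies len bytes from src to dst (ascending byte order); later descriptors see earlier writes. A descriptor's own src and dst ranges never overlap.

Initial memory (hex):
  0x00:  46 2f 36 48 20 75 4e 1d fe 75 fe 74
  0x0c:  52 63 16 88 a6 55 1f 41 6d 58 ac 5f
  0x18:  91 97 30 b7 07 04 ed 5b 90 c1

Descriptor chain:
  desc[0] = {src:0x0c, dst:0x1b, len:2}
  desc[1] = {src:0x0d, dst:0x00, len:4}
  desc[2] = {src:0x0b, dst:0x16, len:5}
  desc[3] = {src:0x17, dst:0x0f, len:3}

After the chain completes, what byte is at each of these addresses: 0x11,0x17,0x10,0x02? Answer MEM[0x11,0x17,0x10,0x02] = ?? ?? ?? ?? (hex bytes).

[0] 0x0c->0x1b len=2 : 52 63
[1] 0x0d->0x00 len=4 : 63 16 88 a6
[2] 0x0b->0x16 len=5 : 74 52 63 16 88
[3] 0x17->0x0f len=3 : 52 63 16
query mem[0x11]=0x16, mem[0x17]=0x52, mem[0x10]=0x63, mem[0x02]=0x88

MEM[0x11,0x17,0x10,0x02] = 16 52 63 88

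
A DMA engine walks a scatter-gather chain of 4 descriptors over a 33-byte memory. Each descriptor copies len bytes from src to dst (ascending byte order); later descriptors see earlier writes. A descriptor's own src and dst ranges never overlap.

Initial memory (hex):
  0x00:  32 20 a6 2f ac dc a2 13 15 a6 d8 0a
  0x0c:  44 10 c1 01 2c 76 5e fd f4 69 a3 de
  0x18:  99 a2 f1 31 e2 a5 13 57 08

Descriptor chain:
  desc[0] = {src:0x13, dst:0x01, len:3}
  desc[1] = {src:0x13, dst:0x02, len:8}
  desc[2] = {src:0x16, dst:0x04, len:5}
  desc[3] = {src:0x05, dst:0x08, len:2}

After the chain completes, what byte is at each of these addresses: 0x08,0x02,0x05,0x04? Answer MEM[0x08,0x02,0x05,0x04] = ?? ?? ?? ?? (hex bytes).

MEM[0x08,0x02,0x05,0x04] = de fd de a3

[0] 0x13->0x01 len=3 : fd f4 69
[1] 0x13->0x02 len=8 : fd f4 69 a3 de 99 a2 f1
[2] 0x16->0x04 len=5 : a3 de 99 a2 f1
[3] 0x05->0x08 len=2 : de 99
query mem[0x08]=0xde, mem[0x02]=0xfd, mem[0x05]=0xde, mem[0x04]=0xa3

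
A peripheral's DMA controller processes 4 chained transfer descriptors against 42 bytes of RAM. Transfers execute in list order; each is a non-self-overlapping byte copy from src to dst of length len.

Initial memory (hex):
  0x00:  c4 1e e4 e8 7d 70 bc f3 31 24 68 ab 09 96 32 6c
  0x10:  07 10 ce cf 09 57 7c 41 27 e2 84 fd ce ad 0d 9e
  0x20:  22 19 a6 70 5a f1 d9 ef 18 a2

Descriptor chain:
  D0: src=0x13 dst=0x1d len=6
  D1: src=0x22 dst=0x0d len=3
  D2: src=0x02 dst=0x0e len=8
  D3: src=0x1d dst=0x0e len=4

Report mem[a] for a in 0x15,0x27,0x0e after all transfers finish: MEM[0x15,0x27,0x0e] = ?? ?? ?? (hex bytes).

#0 dst[0x1d+6] := {0xcf,0x09,0x57,0x7c,0x41,0x27}
#1 dst[0x0d+3] := {0x27,0x70,0x5a}
#2 dst[0x0e+8] := {0xe4,0xe8,0x7d,0x70,0xbc,0xf3,0x31,0x24}
#3 dst[0x0e+4] := {0xcf,0x09,0x57,0x7c}
query mem[0x15]=0x24, mem[0x27]=0xef, mem[0x0e]=0xcf

MEM[0x15,0x27,0x0e] = 24 ef cf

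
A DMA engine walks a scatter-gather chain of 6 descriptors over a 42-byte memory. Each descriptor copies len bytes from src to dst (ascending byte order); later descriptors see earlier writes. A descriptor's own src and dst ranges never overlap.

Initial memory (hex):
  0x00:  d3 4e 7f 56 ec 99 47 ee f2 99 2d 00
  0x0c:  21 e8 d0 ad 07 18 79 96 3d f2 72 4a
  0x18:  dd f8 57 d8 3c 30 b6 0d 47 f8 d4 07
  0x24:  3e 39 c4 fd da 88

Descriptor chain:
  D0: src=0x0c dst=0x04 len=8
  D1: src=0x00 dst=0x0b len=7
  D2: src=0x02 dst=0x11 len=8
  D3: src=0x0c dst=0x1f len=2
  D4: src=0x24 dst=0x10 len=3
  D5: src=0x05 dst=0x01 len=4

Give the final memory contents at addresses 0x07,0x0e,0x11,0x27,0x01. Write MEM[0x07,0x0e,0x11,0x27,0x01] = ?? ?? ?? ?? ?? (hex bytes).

#0 dst[0x04+8] := {0x21,0xe8,0xd0,0xad,0x07,0x18,0x79,0x96}
#1 dst[0x0b+7] := {0xd3,0x4e,0x7f,0x56,0x21,0xe8,0xd0}
#2 dst[0x11+8] := {0x7f,0x56,0x21,0xe8,0xd0,0xad,0x07,0x18}
#3 dst[0x1f+2] := {0x4e,0x7f}
#4 dst[0x10+3] := {0x3e,0x39,0xc4}
#5 dst[0x01+4] := {0xe8,0xd0,0xad,0x07}
query mem[0x07]=0xad, mem[0x0e]=0x56, mem[0x11]=0x39, mem[0x27]=0xfd, mem[0x01]=0xe8

MEM[0x07,0x0e,0x11,0x27,0x01] = ad 56 39 fd e8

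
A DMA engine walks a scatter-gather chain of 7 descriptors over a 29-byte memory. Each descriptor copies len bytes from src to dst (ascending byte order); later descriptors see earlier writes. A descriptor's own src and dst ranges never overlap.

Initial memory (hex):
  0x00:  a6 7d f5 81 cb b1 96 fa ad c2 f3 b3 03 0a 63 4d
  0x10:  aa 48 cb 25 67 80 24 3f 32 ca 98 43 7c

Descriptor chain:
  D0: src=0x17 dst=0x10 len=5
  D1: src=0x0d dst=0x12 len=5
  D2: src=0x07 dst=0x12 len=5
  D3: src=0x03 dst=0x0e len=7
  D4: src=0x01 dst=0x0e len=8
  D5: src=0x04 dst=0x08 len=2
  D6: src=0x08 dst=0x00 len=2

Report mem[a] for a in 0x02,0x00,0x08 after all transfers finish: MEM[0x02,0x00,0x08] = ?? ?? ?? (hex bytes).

  after D0: wrote 5B at 0x10 = 3f32ca9843
  after D1: wrote 5B at 0x12 = 0a634d3f32
  after D2: wrote 5B at 0x12 = faadc2f3b3
  after D3: wrote 7B at 0x0e = 81cbb196faadc2
  after D4: wrote 8B at 0x0e = 7df581cbb196faad
  after D5: wrote 2B at 0x08 = cbb1
  after D6: wrote 2B at 0x00 = cbb1
query mem[0x02]=0xf5, mem[0x00]=0xcb, mem[0x08]=0xcb

MEM[0x02,0x00,0x08] = f5 cb cb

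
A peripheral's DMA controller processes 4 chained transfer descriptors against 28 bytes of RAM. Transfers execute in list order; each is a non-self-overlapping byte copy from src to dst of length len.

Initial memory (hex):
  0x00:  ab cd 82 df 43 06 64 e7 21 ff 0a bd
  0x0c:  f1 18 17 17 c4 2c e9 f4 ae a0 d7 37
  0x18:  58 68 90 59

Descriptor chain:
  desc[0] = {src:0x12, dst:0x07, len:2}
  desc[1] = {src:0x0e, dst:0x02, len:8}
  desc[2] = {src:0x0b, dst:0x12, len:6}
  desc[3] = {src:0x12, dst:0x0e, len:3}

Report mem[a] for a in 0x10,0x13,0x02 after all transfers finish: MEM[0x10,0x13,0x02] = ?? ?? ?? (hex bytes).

D0: mem[0x07..0x08] <- [e9 f4]
D1: mem[0x02..0x09] <- [17 17 c4 2c e9 f4 ae a0]
D2: mem[0x12..0x17] <- [bd f1 18 17 17 c4]
D3: mem[0x0e..0x10] <- [bd f1 18]
query mem[0x10]=0x18, mem[0x13]=0xf1, mem[0x02]=0x17

MEM[0x10,0x13,0x02] = 18 f1 17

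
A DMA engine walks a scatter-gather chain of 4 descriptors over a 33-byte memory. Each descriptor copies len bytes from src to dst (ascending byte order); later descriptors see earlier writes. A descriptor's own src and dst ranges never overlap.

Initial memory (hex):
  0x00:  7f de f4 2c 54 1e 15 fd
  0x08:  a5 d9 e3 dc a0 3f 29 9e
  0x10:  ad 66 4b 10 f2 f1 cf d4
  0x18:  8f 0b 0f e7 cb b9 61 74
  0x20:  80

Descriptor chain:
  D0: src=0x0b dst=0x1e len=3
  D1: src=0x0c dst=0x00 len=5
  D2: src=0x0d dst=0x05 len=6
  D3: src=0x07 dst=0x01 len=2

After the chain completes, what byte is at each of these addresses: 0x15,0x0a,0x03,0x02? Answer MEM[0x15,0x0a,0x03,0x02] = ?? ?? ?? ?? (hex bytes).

D0: mem[0x1e..0x20] <- [dc a0 3f]
D1: mem[0x00..0x04] <- [a0 3f 29 9e ad]
D2: mem[0x05..0x0a] <- [3f 29 9e ad 66 4b]
D3: mem[0x01..0x02] <- [9e ad]
query mem[0x15]=0xf1, mem[0x0a]=0x4b, mem[0x03]=0x9e, mem[0x02]=0xad

MEM[0x15,0x0a,0x03,0x02] = f1 4b 9e ad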